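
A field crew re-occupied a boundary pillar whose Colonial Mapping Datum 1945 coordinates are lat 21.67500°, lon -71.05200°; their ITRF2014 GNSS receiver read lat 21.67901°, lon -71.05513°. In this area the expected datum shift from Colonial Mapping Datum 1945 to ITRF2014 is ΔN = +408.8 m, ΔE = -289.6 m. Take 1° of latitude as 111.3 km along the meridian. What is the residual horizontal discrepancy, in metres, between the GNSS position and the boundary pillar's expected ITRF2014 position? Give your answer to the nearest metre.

51 m

Observed coordinate differences: Δφ = +0.00401°, Δλ = -0.00313°.
Converting to metres (1° lat = 111300 m, cos φ = 0.929294): observed ΔN = 446.3 m, observed ΔE = -323.7 m.
Subtracting the expected shift leaves a residual of 446.3 − (408.8) = 37.5 m north and -323.7 − (-289.6) = -34.1 m east.
Residual distance = √(37.5² + (-34.1)²) = 50.7 m.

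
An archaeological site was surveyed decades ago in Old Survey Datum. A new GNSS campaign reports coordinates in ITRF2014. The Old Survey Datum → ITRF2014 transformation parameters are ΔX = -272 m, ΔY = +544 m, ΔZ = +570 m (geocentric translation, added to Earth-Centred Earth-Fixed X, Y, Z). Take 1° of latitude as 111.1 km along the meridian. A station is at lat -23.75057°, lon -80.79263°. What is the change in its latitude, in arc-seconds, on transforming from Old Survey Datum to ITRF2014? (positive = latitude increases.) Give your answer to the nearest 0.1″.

Δφ = 9.3″

sin φ = -0.402756, cos φ = 0.915307, sin λ = -0.987116, cos λ = 0.160008.
North component: ΔN = −sin φ cos λ·ΔX − sin φ sin λ·ΔY + cos φ·ΔZ = −(-0.402756)(0.160008)(-272) − (-0.402756)(-0.987116)(544) + (0.915307)(570) = 287.92 m.
1° of latitude spans 111100 m, so Δφ = 287.92 / 111100 × 3600 = 9.330″.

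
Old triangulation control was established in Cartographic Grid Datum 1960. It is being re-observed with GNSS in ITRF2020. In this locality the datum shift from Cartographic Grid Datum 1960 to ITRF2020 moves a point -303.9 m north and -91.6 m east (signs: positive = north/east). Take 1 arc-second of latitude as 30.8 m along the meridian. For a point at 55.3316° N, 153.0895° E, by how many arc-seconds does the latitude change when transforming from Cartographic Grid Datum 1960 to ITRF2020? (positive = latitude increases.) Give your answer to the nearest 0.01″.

1″ of latitude = 30.80 m, so Δφ = -303.9 / 30.80 = -9.867″.

Δφ = -9.87″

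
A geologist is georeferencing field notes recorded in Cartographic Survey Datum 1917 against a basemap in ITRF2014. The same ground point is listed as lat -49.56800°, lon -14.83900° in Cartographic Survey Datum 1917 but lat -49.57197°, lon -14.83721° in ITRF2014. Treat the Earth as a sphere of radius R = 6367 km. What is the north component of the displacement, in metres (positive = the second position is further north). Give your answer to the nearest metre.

Δφ = -49.57197° − -49.56800° = -0.00397°; Δλ = -14.83721° − -14.83900° = +0.00179°.
1° along a meridian = πR/180 = 111125 m.
ΔN = Δφ × 111125 = -441.2 m; ΔE = Δλ × 111125 × cos(-49.56800°) = +0.00179 × 111125 × 0.648545 = 129.0 m.

ΔN = -441 m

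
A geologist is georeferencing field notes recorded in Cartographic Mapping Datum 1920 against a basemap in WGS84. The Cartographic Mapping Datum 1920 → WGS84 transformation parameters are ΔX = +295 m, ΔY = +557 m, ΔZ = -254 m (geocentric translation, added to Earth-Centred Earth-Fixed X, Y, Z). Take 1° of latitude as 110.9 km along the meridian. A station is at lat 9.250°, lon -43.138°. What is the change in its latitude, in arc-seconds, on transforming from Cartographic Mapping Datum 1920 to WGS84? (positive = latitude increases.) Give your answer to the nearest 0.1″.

sin φ = 0.160743, cos φ = 0.986996, sin λ = -0.683758, cos λ = 0.729709.
North component: ΔN = −sin φ cos λ·ΔX − sin φ sin λ·ΔY + cos φ·ΔZ = −(0.160743)(0.729709)(295) − (0.160743)(-0.683758)(557) + (0.986996)(-254) = -224.08 m.
1° of latitude spans 110900 m, so Δφ = -224.08 / 110900 × 3600 = -7.274″.

Δφ = -7.3″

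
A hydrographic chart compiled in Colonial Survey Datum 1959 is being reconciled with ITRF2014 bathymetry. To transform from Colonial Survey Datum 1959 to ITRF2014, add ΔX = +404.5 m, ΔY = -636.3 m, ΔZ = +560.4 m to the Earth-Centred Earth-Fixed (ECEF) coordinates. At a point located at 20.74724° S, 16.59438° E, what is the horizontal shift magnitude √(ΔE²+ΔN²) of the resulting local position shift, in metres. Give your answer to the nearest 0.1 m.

The local east axis at (φ, λ) is (−sin λ, cos λ, 0), so ΔE = −sin(16.59438°)·404.5 + cos(16.59438°)·(-636.3) = -725.32 m.
The local north axis is (−sin φ cos λ, −sin φ sin λ, cos φ), giving ΔN = 137.324 − 64.375 + 524.059 = 597.01 m.
Horizontal magnitude = √(ΔE² + ΔN²) = √((-725.32)² + 597.01²) = 939.42 m.

939.4 m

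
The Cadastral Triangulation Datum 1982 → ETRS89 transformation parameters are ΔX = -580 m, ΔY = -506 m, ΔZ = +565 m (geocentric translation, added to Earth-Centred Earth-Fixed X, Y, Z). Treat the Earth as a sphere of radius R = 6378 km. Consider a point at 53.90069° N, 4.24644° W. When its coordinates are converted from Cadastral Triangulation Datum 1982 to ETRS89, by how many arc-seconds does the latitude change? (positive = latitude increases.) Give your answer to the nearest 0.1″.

Δφ = 24.9″

sin φ = 0.807997, cos φ = 0.589187, sin λ = -0.074047, cos λ = 0.997255.
North component: ΔN = −sin φ cos λ·ΔX − sin φ sin λ·ΔY + cos φ·ΔZ = −(0.807997)(0.997255)(-580) − (0.807997)(-0.074047)(-506) + (0.589187)(565) = 769.97 m.
1° of latitude spans πR/180 = 111317 m, so Δφ = 769.97 / 111317 × 3600 = 24.901″.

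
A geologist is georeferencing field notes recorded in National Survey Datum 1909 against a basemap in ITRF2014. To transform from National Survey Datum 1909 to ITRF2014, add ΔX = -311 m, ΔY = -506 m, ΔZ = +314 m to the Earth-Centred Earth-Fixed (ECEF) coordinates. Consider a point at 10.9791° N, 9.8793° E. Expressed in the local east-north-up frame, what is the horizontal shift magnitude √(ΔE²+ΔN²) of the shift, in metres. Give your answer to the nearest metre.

587 m

At φ = 10.9791°, λ = 9.8793°: sin φ = 0.190451, cos φ = 0.981697, sin λ = 0.171573, cos λ = 0.985171.
ΔE = −sin λ·ΔX + cos λ·ΔY = −(0.171573)·(-311) + (0.985171)·(-506) = -445.14 m.
ΔN = −sin φ cos λ·ΔX − sin φ sin λ·ΔY + cos φ·ΔZ = −(0.190451)(0.985171)(-311) − (0.190451)(0.171573)(-506) + (0.981697)(314) = 383.14 m.
Horizontal magnitude = √(ΔE² + ΔN²) = √((-445.14)² + 383.14²) = 587.32 m.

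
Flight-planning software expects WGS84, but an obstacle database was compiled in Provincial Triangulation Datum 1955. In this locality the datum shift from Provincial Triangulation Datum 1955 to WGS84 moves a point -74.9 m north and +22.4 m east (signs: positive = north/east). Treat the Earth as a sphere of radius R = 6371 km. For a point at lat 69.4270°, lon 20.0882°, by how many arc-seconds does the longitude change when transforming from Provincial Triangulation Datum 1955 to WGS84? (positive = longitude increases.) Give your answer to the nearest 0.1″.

At latitude 69.4270°, cos φ = 0.351401.
One radian of longitude at latitude φ spans R cos φ, so Δλ = ΔE / (R cos φ) = 22.4 / (6371000 × 0.351401) = 1.0005e-05 rad = 2.064″.

Δλ = 2.1″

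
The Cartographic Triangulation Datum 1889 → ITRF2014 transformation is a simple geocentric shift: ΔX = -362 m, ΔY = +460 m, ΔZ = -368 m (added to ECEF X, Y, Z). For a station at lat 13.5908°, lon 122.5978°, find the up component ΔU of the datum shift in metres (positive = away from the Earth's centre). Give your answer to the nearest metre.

At φ = 13.5908°, λ = 122.5978°: sin φ = 0.234986, cos φ = 0.971999, sin λ = 0.842473, cos λ = -0.538738.
ΔU = cos φ cos λ·ΔX + cos φ sin λ·ΔY + sin φ·ΔZ = (0.971999)(-0.538738)(-362) + (0.971999)(0.842473)(460) + (0.234986)(-368) = 479.77 m.

ΔU = 480 m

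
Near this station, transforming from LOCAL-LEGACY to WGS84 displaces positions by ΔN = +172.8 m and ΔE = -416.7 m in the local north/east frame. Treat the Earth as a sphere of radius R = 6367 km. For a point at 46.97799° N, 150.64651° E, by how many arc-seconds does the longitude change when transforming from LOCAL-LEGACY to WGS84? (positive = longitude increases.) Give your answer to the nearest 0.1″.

At latitude 46.97799°, cos φ = 0.682279.
One radian of longitude at latitude φ spans R cos φ, so Δλ = ΔE / (R cos φ) = -416.7 / (6367000 × 0.682279) = -9.5924e-05 rad = -19.786″.

Δλ = -19.8″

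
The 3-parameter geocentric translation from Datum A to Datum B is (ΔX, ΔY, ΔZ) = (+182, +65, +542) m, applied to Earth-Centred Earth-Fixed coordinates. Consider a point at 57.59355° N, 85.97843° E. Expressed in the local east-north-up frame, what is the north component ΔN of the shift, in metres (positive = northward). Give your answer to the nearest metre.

The local north axis is (−sin φ cos λ, −sin φ sin λ, cos φ), giving ΔN = -10.776 − 54.742 + 290.470 = 224.95 m.

ΔN = 225 m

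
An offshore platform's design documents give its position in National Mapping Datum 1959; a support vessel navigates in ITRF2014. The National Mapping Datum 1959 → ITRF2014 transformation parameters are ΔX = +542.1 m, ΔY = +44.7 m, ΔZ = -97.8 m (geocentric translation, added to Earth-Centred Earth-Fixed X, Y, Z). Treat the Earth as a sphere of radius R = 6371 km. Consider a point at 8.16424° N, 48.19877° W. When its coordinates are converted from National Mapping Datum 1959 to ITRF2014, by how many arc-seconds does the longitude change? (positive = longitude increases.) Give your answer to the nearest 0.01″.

Δλ = 14.19″

sin φ = 0.142011, cos φ = 0.989865, sin λ = -0.745462, cos λ = 0.666548.
East component: ΔE = −sin λ·ΔX + cos λ·ΔY = −(-0.745462)(542.1) + (0.666548)(44.7) = 433.91 m.
1° of latitude spans πR/180 = 111195 m; at latitude φ, 1° of longitude spans that × cos φ = 110068.0 m, so Δλ = 433.91 / 110068.0 × 3600 = 14.192″.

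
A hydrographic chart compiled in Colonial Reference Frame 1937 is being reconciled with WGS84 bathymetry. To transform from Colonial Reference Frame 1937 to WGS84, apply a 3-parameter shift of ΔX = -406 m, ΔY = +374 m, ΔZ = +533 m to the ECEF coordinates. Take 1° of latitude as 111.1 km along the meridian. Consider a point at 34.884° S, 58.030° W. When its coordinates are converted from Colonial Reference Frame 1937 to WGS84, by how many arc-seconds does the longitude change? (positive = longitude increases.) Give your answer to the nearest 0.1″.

Δλ = -5.8″

sin φ = -0.571917, cos φ = 0.820312, sin λ = -0.848325, cos λ = 0.529475.
East component: ΔE = −sin λ·ΔX + cos λ·ΔY = −(-0.848325)(-406) + (0.529475)(374) = -146.40 m.
1° of latitude spans 111100 m; at latitude φ, 1° of longitude spans that × cos φ = 91136.6 m, so Δλ = -146.40 / 91136.6 × 3600 = -5.783″.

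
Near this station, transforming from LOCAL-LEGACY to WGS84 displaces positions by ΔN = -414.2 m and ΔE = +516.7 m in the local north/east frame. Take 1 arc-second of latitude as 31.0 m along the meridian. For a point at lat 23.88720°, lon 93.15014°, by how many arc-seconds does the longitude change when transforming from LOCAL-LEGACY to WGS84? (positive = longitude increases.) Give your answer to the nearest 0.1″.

Δλ = 18.2″

At latitude 23.88720°, cos φ = 0.914344.
1″ of longitude at this latitude = 31.00 × cos φ = 28.3447 m, so Δλ = 516.7 / 28.3447 = 18.229″.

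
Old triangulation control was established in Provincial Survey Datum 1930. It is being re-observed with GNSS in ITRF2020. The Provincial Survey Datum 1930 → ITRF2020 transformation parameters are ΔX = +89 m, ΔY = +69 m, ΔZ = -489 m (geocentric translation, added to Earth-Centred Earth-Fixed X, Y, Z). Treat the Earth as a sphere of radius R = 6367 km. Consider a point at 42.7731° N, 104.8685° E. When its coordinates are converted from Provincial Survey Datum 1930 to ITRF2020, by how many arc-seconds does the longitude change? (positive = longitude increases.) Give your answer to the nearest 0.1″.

Δλ = -4.6″

sin φ = 0.679097, cos φ = 0.734049, sin λ = 0.966517, cos λ = -0.256601.
East component: ΔE = −sin λ·ΔX + cos λ·ΔY = −(0.966517)(89) + (-0.256601)(69) = -103.73 m.
1° of latitude spans πR/180 = 111125 m; at latitude φ, 1° of longitude spans that × cos φ = 81571.3 m, so Δλ = -103.73 / 81571.3 × 3600 = -4.578″.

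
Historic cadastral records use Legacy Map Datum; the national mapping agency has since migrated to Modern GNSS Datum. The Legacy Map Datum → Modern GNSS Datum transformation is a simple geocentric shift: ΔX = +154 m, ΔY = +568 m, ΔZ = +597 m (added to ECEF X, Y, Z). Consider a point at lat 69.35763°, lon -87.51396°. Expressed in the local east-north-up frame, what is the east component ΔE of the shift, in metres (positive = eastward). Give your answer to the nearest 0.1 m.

ΔE = 178.5 m

At φ = 69.35763°, λ = -87.51396°: sin φ = 0.935799, cos φ = 0.352534, sin λ = -0.999059, cos λ = 0.043376.
ΔE = −sin λ·ΔX + cos λ·ΔY = −(-0.999059)·(154) + (0.043376)·(568) = 178.49 m.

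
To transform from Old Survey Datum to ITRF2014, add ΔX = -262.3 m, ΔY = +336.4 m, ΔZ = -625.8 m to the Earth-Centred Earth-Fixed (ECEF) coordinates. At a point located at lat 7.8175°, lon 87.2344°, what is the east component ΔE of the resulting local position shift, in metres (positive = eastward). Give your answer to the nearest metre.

ΔE = 278 m

At φ = 7.8175°, λ = 87.2344°: sin φ = 0.136018, cos φ = 0.990706, sin λ = 0.998835, cos λ = 0.048250.
ΔE = −sin λ·ΔX + cos λ·ΔY = −(0.998835)·(-262.3) + (0.048250)·(336.4) = 278.23 m.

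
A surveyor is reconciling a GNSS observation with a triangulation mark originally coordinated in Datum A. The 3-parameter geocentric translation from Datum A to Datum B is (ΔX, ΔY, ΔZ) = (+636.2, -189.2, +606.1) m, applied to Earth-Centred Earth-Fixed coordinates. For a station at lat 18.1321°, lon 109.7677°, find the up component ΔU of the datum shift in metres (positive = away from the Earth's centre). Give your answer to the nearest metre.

ΔU = -185 m

The local up (radial) axis is (cos φ cos λ, cos φ sin λ, sin φ), giving ΔU = -204.483 − 169.209 + 188.624 = -185.07 m.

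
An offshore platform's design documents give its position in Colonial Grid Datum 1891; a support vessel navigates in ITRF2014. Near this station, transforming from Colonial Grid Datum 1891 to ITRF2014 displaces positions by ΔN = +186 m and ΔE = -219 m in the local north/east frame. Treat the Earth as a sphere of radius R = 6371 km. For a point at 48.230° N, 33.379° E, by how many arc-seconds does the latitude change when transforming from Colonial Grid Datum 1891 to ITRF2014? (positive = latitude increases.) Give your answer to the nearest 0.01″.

On a sphere of radius R, 1 rad of latitude = R, so Δφ = ΔN / R = 186.0 / 6371000 = 2.9195e-05 rad = 6.022″.

Δφ = 6.02″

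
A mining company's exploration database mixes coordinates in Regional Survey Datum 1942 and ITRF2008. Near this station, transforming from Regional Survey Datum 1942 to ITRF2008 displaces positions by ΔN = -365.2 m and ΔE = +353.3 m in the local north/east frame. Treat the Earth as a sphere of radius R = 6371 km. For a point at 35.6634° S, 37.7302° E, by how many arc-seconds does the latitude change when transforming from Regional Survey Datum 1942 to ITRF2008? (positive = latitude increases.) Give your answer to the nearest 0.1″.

Δφ = -11.8″

On a sphere of radius R, 1 rad of latitude = R, so Δφ = ΔN / R = -365.2 / 6371000 = -5.7322e-05 rad = -11.824″.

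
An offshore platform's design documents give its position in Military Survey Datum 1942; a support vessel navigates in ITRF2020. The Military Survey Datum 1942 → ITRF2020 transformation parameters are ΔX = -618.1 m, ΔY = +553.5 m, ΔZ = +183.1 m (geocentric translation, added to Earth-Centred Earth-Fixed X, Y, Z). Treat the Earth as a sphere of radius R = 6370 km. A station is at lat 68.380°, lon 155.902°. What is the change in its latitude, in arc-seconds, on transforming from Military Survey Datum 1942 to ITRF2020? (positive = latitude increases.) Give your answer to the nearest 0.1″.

Δφ = -21.6″

sin φ = 0.929648, cos φ = 0.368449, sin λ = 0.408299, cos λ = -0.912848.
North component: ΔN = −sin φ cos λ·ΔX − sin φ sin λ·ΔY + cos φ·ΔZ = −(0.929648)(-0.912848)(-618.1) − (0.929648)(0.408299)(553.5) + (0.368449)(183.1) = -667.17 m.
1° of latitude spans πR/180 = 111177 m, so Δφ = -667.17 / 111177 × 3600 = -21.603″.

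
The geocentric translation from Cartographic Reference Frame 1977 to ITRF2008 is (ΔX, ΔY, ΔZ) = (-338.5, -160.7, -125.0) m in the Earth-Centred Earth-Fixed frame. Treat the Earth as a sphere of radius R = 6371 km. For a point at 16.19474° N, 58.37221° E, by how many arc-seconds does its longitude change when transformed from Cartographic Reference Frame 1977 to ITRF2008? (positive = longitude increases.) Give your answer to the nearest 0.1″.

sin φ = 0.278903, cos φ = 0.960319, sin λ = 0.851473, cos λ = 0.524399.
East component: ΔE = −sin λ·ΔX + cos λ·ΔY = −(0.851473)(-338.5) + (0.524399)(-160.7) = 203.95 m.
1° of latitude spans πR/180 = 111195 m; at latitude φ, 1° of longitude spans that × cos φ = 106782.6 m, so Δλ = 203.95 / 106782.6 × 3600 = 6.876″.

Δλ = 6.9″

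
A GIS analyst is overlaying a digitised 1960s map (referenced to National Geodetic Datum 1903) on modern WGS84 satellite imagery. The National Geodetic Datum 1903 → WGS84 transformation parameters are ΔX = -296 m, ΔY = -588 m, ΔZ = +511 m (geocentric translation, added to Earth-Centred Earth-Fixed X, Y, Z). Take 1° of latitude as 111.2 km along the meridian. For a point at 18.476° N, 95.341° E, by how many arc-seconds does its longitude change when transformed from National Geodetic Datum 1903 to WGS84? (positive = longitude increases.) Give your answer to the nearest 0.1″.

sin φ = 0.316907, cos φ = 0.948456, sin λ = 0.995658, cos λ = -0.093083.
East component: ΔE = −sin λ·ΔX + cos λ·ΔY = −(0.995658)(-296) + (-0.093083)(-588) = 349.45 m.
1° of latitude spans 111200 m; at latitude φ, 1° of longitude spans that × cos φ = 105468.4 m, so Δλ = 349.45 / 105468.4 × 3600 = 11.928″.

Δλ = 11.9″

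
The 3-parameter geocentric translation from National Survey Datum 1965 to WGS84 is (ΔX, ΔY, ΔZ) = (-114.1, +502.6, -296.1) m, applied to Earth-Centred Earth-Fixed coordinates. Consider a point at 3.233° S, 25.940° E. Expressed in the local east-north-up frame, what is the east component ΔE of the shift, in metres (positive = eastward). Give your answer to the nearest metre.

The local east axis at (φ, λ) is (−sin λ, cos λ, 0), so ΔE = −sin(25.940°)·(-114.1) + cos(25.940°)·502.6 = 501.88 m.

ΔE = 502 m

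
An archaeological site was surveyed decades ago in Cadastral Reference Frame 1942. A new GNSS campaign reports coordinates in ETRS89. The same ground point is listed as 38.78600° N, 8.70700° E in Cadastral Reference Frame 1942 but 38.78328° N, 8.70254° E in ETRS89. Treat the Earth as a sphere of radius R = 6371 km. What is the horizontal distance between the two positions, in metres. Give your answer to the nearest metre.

Δφ = 38.78328° − 38.78600° = -0.00272°; Δλ = 8.70254° − 8.70700° = -0.00446°.
1° along a meridian = πR/180 = 111195 m.
ΔN = Δφ × 111195 = -302.5 m; ΔE = Δλ × 111195 × cos(38.78600°) = -0.00446 × 111195 × 0.779491 = -386.6 m.
Distance = √(ΔE² + ΔN²) = √((-386.6)² + (-302.5)²) = 490.8 m.

491 m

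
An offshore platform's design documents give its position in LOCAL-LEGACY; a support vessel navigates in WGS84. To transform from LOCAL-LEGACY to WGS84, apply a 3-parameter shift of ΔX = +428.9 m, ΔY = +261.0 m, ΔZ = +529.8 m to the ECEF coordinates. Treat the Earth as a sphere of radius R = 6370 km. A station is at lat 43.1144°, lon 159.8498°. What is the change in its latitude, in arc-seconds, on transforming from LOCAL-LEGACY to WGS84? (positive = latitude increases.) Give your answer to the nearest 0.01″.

Δφ = 19.44″

sin φ = 0.683457, cos φ = 0.729991, sin λ = 0.344482, cos λ = -0.938793.
North component: ΔN = −sin φ cos λ·ΔX − sin φ sin λ·ΔY + cos φ·ΔZ = −(0.683457)(-0.938793)(428.9) − (0.683457)(0.344482)(261.0) + (0.729991)(529.8) = 600.49 m.
1° of latitude spans πR/180 = 111177 m, so Δφ = 600.49 / 111177 × 3600 = 19.444″.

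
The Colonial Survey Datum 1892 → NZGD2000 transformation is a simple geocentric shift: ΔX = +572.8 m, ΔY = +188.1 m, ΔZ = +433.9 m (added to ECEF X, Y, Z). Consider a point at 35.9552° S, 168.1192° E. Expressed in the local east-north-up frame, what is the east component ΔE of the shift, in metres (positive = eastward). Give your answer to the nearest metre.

ΔE = -302 m

At φ = -35.9552°, λ = 168.1192°: sin φ = -0.587152, cos φ = 0.809476, sin λ = 0.205876, cos λ = -0.978578.
ΔE = −sin λ·ΔX + cos λ·ΔY = −(0.205876)·(572.8) + (-0.978578)·(188.1) = -302.00 m.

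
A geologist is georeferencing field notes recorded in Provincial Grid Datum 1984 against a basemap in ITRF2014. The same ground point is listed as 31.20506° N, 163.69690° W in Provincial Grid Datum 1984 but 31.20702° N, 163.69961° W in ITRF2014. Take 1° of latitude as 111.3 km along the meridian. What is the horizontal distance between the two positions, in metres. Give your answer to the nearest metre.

Δφ = 31.20702° − 31.20506° = +0.00196°; Δλ = -163.69961° − -163.69690° = -0.00271°.
ΔN = Δφ × 111300 = 218.1 m; ΔE = Δλ × 111300 × cos(31.20506°) = -0.00271 × 111300 × 0.855319 = -258.0 m.
Distance = √(ΔE² + ΔN²) = √((-258.0)² + 218.1²) = 337.9 m.

338 m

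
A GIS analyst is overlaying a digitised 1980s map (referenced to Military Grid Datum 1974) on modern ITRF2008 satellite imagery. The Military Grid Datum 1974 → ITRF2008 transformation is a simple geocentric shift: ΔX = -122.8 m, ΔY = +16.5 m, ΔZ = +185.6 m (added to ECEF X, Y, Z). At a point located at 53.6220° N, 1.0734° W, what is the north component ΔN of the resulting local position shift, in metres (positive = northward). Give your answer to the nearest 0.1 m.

ΔN = 209.2 m

At φ = 53.6220°, λ = -1.0734°: sin φ = 0.805122, cos φ = 0.593110, sin λ = -0.018733, cos λ = 0.999825.
ΔN = −sin φ cos λ·ΔX − sin φ sin λ·ΔY + cos φ·ΔZ = −(0.805122)(0.999825)(-122.8) − (0.805122)(-0.018733)(16.5) + (0.593110)(185.6) = 209.18 m.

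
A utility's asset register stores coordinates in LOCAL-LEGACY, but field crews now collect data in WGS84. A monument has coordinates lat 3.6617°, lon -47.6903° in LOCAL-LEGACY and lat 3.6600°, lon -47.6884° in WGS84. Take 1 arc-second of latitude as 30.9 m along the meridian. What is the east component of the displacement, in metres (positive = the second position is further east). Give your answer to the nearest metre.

Δφ = 3.6600° − 3.6617° = -0.0017°; Δλ = -47.6884° − -47.6903° = +0.0019°.
1° of latitude = 3600 × 30.90 = 111240 m.
ΔN = Δφ × 111240 = -189.1 m; ΔE = Δλ × 111240 × cos(3.6617°) = +0.0019 × 111240 × 0.997959 = 210.9 m.

ΔE = 211 m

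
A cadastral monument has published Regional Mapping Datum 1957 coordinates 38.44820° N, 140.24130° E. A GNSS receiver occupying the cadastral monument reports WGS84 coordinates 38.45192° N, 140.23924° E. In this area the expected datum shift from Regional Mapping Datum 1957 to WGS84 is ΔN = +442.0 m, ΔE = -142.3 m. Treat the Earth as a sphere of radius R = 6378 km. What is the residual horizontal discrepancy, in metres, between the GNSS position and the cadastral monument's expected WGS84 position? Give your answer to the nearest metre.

47 m

Observed coordinate differences: Δφ = +0.00372°, Δλ = -0.00206°.
Converting to metres (1° lat = 111317 m, cos φ = 0.783171): observed ΔN = 414.1 m, observed ΔE = -179.6 m.
Subtracting the expected shift leaves a residual of 414.1 − (442.0) = -27.9 m north and -179.6 − (-142.3) = -37.3 m east.
Residual distance = √((-27.9)² + (-37.3)²) = 46.6 m.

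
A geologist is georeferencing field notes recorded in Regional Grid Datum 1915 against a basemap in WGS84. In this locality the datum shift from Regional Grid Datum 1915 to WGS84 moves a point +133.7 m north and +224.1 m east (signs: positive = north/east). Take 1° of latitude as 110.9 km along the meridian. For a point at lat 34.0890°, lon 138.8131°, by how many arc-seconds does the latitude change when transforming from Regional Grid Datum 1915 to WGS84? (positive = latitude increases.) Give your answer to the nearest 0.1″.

1° of latitude = 110.9 km, so Δφ = 133.7 / 110900 = 0.0012056° = 4.340″.

Δφ = 4.3″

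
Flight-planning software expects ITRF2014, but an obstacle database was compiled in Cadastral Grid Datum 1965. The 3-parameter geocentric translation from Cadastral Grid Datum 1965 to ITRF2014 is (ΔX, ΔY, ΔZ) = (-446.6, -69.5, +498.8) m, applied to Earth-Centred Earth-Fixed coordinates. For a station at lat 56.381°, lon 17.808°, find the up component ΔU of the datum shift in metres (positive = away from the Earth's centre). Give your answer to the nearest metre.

At φ = 56.381°, λ = 17.808°: sin φ = 0.832738, cos φ = 0.553668, sin λ = 0.305828, cos λ = 0.952087.
ΔU = cos φ cos λ·ΔX + cos φ sin λ·ΔY + sin φ·ΔZ = (0.553668)(0.952087)(-446.6) + (0.553668)(0.305828)(-69.5) + (0.832738)(498.8) = 168.18 m.

ΔU = 168 m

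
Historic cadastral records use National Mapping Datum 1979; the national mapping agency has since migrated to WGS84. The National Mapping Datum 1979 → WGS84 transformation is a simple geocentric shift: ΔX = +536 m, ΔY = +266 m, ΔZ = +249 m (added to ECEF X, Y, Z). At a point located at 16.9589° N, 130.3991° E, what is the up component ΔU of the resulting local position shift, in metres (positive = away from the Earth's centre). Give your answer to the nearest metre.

ΔU = -66 m

The local up (radial) axis is (cos φ cos λ, cos φ sin λ, sin φ), giving ΔU = -332.280 + 193.763 + 72.630 = -65.89 m.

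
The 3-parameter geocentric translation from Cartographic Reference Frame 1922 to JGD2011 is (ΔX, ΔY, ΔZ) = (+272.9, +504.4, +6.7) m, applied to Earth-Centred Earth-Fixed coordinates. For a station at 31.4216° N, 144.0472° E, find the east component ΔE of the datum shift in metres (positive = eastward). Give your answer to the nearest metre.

ΔE = -569 m

The local east axis at (φ, λ) is (−sin λ, cos λ, 0), so ΔE = −sin(144.0472°)·272.9 + cos(144.0472°)·504.4 = -568.54 m.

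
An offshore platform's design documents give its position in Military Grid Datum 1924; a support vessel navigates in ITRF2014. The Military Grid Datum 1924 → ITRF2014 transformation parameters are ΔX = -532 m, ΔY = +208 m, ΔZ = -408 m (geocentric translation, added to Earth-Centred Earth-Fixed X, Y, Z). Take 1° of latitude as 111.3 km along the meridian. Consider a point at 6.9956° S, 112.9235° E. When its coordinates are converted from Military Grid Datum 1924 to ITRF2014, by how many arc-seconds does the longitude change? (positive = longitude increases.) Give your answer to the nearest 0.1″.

sin φ = -0.121793, cos φ = 0.992556, sin λ = 0.921026, cos λ = -0.389502.
East component: ΔE = −sin λ·ΔX + cos λ·ΔY = −(0.921026)(-532) + (-0.389502)(208) = 408.97 m.
1° of latitude spans 111300 m; at latitude φ, 1° of longitude spans that × cos φ = 110471.4 m, so Δλ = 408.97 / 110471.4 × 3600 = 13.327″.

Δλ = 13.3″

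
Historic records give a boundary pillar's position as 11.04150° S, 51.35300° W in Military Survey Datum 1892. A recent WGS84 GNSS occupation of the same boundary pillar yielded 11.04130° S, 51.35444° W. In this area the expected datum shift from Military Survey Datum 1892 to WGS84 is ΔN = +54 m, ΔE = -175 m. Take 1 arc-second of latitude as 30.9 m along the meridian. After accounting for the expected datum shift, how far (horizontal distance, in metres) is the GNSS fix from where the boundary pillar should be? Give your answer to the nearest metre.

Observed coordinate differences: Δφ = +0.00020°, Δλ = -0.00144°.
Converting to metres (1° lat = 111240 m, cos φ = 0.981489): observed ΔN = 22.2 m, observed ΔE = -157.2 m.
Subtracting the expected shift leaves a residual of 22.2 − (54) = -31.8 m north and -157.2 − (-175) = 17.8 m east.
Residual distance = √((-31.8)² + 17.8²) = 36.4 m.

36 m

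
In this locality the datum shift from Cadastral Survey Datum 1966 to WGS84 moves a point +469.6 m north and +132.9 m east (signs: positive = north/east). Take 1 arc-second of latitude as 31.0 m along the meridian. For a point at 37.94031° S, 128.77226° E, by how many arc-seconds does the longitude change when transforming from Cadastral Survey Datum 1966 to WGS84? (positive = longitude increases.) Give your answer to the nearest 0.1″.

Δλ = 5.4″

At latitude -37.94031°, cos φ = 0.788652.
1″ of longitude at this latitude = 31.00 × cos φ = 24.4482 m, so Δλ = 132.9 / 24.4482 = 5.436″.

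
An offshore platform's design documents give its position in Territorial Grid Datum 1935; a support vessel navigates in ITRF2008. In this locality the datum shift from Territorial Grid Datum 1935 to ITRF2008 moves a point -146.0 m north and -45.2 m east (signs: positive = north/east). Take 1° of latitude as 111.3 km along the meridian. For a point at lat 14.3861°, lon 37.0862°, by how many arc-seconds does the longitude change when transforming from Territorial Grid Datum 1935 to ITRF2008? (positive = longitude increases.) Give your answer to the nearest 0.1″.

Δλ = -1.5″

At latitude 14.3861°, cos φ = 0.968643.
1° of longitude at this latitude = 111.3 × cos φ = 107.81 km, so Δλ = -45.2 / 107810.0 = -0.0004193° = -1.509″.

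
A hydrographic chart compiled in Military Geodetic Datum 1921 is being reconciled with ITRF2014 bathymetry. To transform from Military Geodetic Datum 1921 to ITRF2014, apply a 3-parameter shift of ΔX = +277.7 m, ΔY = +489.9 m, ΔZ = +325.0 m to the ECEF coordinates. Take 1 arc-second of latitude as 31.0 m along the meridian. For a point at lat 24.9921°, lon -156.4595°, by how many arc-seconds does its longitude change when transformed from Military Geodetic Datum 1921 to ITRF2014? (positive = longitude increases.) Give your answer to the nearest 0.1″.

sin φ = 0.422493, cos φ = 0.906366, sin λ = -0.399397, cos λ = -0.916778.
East component: ΔE = −sin λ·ΔX + cos λ·ΔY = −(-0.399397)(277.7) + (-0.916778)(489.9) = -338.22 m.
1° of latitude spans 3600 × 31.00 = 111600 m; at latitude φ, 1° of longitude spans that × cos φ = 101150.5 m, so Δλ = -338.22 / 101150.5 × 3600 = -12.037″.

Δλ = -12.0″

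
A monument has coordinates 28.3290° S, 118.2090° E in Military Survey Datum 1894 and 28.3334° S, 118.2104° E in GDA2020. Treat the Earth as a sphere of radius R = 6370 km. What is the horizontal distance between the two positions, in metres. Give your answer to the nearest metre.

Δφ = -28.3334° − -28.3290° = -0.0044°; Δλ = 118.2104° − 118.2090° = +0.0014°.
1° along a meridian = πR/180 = 111177 m.
ΔN = Δφ × 111177 = -489.2 m; ΔE = Δλ × 111177 × cos(-28.3290°) = +0.0014 × 111177 × 0.880237 = 137.0 m.
Distance = √(ΔE² + ΔN²) = √(137.0² + (-489.2)²) = 508.0 m.

508 m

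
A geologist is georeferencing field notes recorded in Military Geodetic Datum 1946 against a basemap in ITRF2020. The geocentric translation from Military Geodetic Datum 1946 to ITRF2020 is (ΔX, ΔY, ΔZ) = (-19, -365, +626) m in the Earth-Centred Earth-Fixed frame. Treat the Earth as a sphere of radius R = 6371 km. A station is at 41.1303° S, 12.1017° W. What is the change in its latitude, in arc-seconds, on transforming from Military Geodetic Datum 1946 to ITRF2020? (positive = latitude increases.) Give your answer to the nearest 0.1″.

Δφ = 16.5″

sin φ = -0.657774, cos φ = 0.753216, sin λ = -0.209648, cos λ = 0.977777.
North component: ΔN = −sin φ cos λ·ΔX − sin φ sin λ·ΔY + cos φ·ΔZ = −(-0.657774)(0.977777)(-19) − (-0.657774)(-0.209648)(-365) + (0.753216)(626) = 509.63 m.
1° of latitude spans πR/180 = 111195 m, so Δφ = 509.63 / 111195 × 3600 = 16.499″.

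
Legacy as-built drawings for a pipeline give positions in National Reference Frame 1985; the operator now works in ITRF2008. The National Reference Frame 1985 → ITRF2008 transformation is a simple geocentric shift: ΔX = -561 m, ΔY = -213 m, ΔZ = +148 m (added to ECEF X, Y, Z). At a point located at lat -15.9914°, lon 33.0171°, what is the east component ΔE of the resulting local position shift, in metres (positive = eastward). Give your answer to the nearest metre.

ΔE = 127 m

The local east axis at (φ, λ) is (−sin λ, cos λ, 0), so ΔE = −sin(33.0171°)·(-561) + cos(33.0171°)·(-213) = 127.08 m.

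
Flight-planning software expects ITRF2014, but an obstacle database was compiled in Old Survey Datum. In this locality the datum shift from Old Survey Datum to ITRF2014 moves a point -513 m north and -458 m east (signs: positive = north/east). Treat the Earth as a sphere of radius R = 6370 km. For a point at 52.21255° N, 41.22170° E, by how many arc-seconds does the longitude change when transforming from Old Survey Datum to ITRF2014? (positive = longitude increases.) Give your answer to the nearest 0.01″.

Δλ = -24.20″

At latitude 52.21255°, cos φ = 0.612734.
One radian of longitude at latitude φ spans R cos φ, so Δλ = ΔE / (R cos φ) = -458.0 / (6370000 × 0.612734) = -1.1734e-04 rad = -24.204″.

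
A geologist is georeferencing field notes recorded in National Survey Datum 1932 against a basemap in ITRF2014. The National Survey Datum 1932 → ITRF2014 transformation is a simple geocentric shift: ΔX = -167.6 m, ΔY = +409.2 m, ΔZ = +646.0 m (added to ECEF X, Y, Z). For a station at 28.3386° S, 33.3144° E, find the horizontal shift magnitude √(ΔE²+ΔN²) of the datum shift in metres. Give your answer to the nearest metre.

At φ = -28.3386°, λ = 33.3144°: sin φ = -0.474681, cos φ = 0.880158, sin λ = 0.549233, cos λ = 0.835669.
ΔE = −sin λ·ΔX + cos λ·ΔY = −(0.549233)·(-167.6) + (0.835669)·(409.2) = 434.01 m.
ΔN = −sin φ cos λ·ΔX − sin φ sin λ·ΔY + cos φ·ΔZ = −(-0.474681)(0.835669)(-167.6) − (-0.474681)(0.549233)(409.2) + (0.880158)(646.0) = 608.78 m.
Horizontal magnitude = √(ΔE² + ΔN²) = √(434.01² + 608.78²) = 747.65 m.

748 m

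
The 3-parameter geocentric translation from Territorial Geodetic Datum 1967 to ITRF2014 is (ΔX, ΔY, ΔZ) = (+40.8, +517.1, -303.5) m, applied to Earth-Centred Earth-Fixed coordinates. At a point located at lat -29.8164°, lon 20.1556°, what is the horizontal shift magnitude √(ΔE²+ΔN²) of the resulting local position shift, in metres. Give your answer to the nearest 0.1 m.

At φ = -29.8164°, λ = 20.1556°: sin φ = -0.497222, cos φ = 0.867623, sin λ = 0.344571, cos λ = 0.938760.
ΔE = −sin λ·ΔX + cos λ·ΔY = −(0.344571)·(40.8) + (0.938760)·(517.1) = 471.37 m.
ΔN = −sin φ cos λ·ΔX − sin φ sin λ·ΔY + cos φ·ΔZ = −(-0.497222)(0.938760)(40.8) − (-0.497222)(0.344571)(517.1) + (0.867623)(-303.5) = -155.69 m.
Horizontal magnitude = √(ΔE² + ΔN²) = √(471.37² + (-155.69)²) = 496.42 m.

496.4 m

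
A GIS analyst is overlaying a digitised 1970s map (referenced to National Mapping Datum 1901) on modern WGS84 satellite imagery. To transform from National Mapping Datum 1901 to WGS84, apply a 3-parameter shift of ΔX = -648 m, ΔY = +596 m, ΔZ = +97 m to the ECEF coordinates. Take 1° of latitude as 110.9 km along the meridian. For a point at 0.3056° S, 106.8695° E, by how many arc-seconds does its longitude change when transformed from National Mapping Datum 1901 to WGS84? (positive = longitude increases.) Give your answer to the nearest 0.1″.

sin φ = -0.005334, cos φ = 0.999986, sin λ = 0.956968, cos λ = -0.290193.
East component: ΔE = −sin λ·ΔX + cos λ·ΔY = −(0.956968)(-648) + (-0.290193)(596) = 447.16 m.
1° of latitude spans 110900 m; at latitude φ, 1° of longitude spans that × cos φ = 110898.4 m, so Δλ = 447.16 / 110898.4 × 3600 = 14.516″.

Δλ = 14.5″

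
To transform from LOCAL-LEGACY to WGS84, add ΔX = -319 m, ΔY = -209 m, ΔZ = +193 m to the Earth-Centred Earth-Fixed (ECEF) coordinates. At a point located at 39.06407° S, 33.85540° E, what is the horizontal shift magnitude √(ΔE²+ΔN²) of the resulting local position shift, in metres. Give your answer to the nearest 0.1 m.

The local east axis at (φ, λ) is (−sin λ, cos λ, 0), so ΔE = −sin(33.85540°)·(-319) + cos(33.85540°)·(-209) = 4.15 m.
The local north axis is (−sin φ cos λ, −sin φ sin λ, cos φ), giving ΔN = -166.945 − 73.375 + 149.853 = -90.47 m.
Horizontal magnitude = √(ΔE² + ΔN²) = √(4.15² + (-90.47)²) = 90.56 m.

90.6 m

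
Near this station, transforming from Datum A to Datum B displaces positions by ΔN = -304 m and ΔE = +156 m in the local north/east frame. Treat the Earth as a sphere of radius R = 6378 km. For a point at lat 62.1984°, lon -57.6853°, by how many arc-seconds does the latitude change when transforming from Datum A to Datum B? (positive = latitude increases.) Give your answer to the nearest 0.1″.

Δφ = -9.8″

On a sphere of radius R, 1 rad of latitude = R, so Δφ = ΔN / R = -304.0 / 6378000 = -4.7664e-05 rad = -9.831″.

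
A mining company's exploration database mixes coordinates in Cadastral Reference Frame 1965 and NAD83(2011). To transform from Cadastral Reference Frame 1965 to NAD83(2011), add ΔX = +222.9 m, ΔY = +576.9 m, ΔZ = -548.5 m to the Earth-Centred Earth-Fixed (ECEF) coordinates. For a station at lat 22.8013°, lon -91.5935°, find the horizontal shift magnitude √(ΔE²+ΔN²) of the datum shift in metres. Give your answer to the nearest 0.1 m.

347.9 m

The local east axis at (φ, λ) is (−sin λ, cos λ, 0), so ΔE = −sin(-91.5935°)·222.9 + cos(-91.5935°)·576.9 = 206.77 m.
The local north axis is (−sin φ cos λ, −sin φ sin λ, cos φ), giving ΔN = 2.402 + 223.483 − 505.637 = -279.75 m.
Horizontal magnitude = √(ΔE² + ΔN²) = √(206.77² + (-279.75)²) = 347.87 m.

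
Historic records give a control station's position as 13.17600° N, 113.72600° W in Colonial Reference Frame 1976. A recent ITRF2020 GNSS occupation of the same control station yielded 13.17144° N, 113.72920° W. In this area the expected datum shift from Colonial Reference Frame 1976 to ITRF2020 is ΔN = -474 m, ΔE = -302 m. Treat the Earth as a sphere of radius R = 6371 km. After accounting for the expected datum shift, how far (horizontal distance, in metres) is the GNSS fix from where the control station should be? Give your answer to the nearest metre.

Observed coordinate differences: Δφ = -0.00456°, Δλ = -0.00320°.
Converting to metres (1° lat = 111195 m, cos φ = 0.973674): observed ΔN = -507.0 m, observed ΔE = -346.5 m.
Subtracting the expected shift leaves a residual of -507.0 − (-474) = -33.0 m north and -346.5 − (-302) = -44.5 m east.
Residual distance = √((-33.0)² + (-44.5)²) = 55.4 m.

55 m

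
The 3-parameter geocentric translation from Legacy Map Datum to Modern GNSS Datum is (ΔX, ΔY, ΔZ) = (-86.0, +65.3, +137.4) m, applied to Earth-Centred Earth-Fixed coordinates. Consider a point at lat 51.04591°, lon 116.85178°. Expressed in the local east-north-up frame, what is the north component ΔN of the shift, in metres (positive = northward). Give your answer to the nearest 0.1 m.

At φ = 51.04591°, λ = 116.85178°: sin φ = 0.777650, cos φ = 0.628697, sin λ = 0.892178, cos λ = -0.451684.
ΔN = −sin φ cos λ·ΔX − sin φ sin λ·ΔY + cos φ·ΔZ = −(0.777650)(-0.451684)(-86.0) − (0.777650)(0.892178)(65.3) + (0.628697)(137.4) = 10.87 m.

ΔN = 10.9 m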